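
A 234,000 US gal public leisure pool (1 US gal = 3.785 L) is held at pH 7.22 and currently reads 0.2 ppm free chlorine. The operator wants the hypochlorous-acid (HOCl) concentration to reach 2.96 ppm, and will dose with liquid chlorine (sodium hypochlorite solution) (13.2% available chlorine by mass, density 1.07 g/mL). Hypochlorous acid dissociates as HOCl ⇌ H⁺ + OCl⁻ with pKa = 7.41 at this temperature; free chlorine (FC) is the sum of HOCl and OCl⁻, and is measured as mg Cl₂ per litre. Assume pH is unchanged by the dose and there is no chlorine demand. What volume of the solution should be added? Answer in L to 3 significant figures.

Volume: 234,000 US gal × 3.785 L/gal = 885,690 L.
[OCl⁻]/[HOCl] = 10^(pH − pKa) = 10^(7.22 − 7.41) = 0.6457; fraction as HOCl = 1/(1 + 0.6457) = 0.6077.
Free chlorine required for 2.96 ppm HOCl: 2.96 / 0.6077 = 4.871 ppm.
FC to add: 4.871 − 0.2 = 4.671 mg/L as Cl₂.
Cl₂ equivalent: 4.671 mg/L × 885,690 L = 4137 g.
Product at 13.2% available Cl: 4137 / 0.132 = 31,340 g.
Volume: 31,340 g ÷ 1.07 g/mL = 29,290 mL.

29.3 L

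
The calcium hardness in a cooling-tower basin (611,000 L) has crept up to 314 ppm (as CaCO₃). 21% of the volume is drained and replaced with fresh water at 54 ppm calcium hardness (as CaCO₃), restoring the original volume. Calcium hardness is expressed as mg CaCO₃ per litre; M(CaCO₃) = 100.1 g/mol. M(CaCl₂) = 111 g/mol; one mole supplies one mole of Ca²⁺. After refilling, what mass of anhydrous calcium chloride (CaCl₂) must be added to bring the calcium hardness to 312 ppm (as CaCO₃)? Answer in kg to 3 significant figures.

35.6 kg

After draining 21% and refilling: 314 × 0.79 + 54 × 0.21 = 259.4 ppm.
Deficit to target: 312 − 259.4 = 52.6 mg/L.
As CaCO₃: 52.6 mg/L × 611,000 L = 32,140 g; ÷ 100.1 = 321.1 mol Ca²⁺.
Mass: 321.1 × 111 = 35,640 g.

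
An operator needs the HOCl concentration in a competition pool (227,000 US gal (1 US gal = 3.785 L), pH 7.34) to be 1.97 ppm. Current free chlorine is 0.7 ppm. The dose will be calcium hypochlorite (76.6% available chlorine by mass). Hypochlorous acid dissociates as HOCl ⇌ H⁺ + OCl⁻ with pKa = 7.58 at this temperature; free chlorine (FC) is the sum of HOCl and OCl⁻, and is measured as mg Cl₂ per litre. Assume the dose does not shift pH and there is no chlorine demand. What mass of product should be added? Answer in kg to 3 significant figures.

2.70 kg

Volume: 227,000 US gal × 3.785 L/gal = 859,195 L.
[OCl⁻]/[HOCl] = 10^(pH − pKa) = 10^(7.34 − 7.58) = 0.5754; fraction as HOCl = 1/(1 + 0.5754) = 0.6347.
Free chlorine required for 1.97 ppm HOCl: 1.97 / 0.6347 = 3.104 ppm.
FC to add: 3.104 − 0.7 = 2.404 mg/L as Cl₂.
Cl₂ equivalent: 2.404 mg/L × 859,195 L = 2065 g.
Product at 76.6% available Cl: 2065 / 0.766 = 2696 g.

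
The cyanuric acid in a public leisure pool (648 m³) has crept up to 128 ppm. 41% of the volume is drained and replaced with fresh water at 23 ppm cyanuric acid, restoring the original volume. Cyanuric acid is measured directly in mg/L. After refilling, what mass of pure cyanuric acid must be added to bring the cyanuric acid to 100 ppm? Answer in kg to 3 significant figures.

9.75 kg

Volume: 648 m³ = 648,000 L.
After draining 41% and refilling: 128 × 0.59 + 23 × 0.41 = 84.95 ppm.
Deficit to target: 100 − 84.95 = 15.05 mg/L.
Mass: 15.05 mg/L × 648,000 L = 9752 g cyanuric acid.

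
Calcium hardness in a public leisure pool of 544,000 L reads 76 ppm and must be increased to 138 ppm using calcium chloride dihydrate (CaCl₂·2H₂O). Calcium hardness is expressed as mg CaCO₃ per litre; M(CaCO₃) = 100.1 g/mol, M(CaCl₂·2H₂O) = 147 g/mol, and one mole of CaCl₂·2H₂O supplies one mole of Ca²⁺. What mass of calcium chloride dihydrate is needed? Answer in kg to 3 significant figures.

49.5 kg

Hardness to add: (138 − 76) = 62 mg/L as CaCO₃ × 544,000 L = 33,730 g as CaCO₃.
Moles of Ca²⁺ (1 mol Ca²⁺ ≡ 1 mol CaCO₃): 33,730 / 100.1 g/mol = 336.9 mol.
Mass of CaCl₂·2H₂O: 336.9 × 147 = 49,530 g.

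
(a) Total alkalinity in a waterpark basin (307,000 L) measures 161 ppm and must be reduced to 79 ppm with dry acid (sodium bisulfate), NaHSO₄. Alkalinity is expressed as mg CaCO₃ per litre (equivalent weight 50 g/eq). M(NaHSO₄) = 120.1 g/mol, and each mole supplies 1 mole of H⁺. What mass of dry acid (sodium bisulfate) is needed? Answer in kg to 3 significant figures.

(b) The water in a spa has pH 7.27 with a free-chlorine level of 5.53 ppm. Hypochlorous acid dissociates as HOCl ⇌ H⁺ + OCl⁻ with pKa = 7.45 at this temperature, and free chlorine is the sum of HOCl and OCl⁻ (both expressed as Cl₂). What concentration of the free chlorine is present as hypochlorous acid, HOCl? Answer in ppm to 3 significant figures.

(a) 60.5 kg; (b) 3.33 ppm

(a) Alkalinity to neutralize: (161 − 79) = 82 mg/L as CaCO₃ × 307,000 L = 25,170 g as CaCO₃.
(a) Equivalents of H⁺ required: 25,170 ÷ 50 g/eq = 503.5 eq = 503.5 mol NaHSO₄.
(a) Mass of NaHSO₄: 503.5 × 120.1 = 60,470 g.

(b) [OCl⁻]/[HOCl] = 10^(pH − pKa) = 10^(7.27 − 7.45) = 10^-0.18 = 0.6607.
(b) Fraction as HOCl = 1 / (1 + 0.6607) = 0.6022.
(b) HOCl = 0.6022 × 5.53 ppm = 3.33 ppm.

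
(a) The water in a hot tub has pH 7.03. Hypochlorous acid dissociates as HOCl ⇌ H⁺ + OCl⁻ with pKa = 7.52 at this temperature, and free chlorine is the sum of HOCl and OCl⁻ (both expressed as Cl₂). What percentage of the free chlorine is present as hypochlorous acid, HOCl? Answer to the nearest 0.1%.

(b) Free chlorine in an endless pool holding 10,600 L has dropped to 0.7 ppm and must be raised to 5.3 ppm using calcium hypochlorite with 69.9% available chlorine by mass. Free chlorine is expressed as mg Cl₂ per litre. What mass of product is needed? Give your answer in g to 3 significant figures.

(a) 75.6%; (b) 69.8 g

(a) [OCl⁻]/[HOCl] = 10^(pH − pKa) = 10^(7.03 − 7.52) = 10^-0.49 = 0.3236.
(a) Fraction as HOCl = 1 / (1 + 0.3236) = 0.7555.

(b) Chlorine deficit: 5.3 − 0.7 = 4.6 ppm = 4.6 mg/L as Cl₂.
(b) Cl₂ equivalent needed: 4.6 mg/L × 10,600 L = 48,760 mg = 48.76 g.
(b) Product at 69.9% available chlorine: 48.76 / 0.699 = 69.76 g.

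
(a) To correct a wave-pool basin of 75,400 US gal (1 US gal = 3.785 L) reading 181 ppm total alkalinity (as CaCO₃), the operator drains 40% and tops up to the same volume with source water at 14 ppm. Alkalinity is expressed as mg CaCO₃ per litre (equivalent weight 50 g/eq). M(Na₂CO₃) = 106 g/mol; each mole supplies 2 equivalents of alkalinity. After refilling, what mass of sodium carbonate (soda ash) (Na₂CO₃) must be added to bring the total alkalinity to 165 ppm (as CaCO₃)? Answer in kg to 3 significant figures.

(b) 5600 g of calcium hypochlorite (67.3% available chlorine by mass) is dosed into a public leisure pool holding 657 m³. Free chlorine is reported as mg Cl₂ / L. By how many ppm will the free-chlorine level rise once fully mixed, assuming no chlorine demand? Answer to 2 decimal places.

(a) Volume: 75,400 US gal × 3.785 L/gal = 285,389 L.
(a) After draining 40% and refilling: 181 × 0.60 + 14 × 0.40 = 114.2 ppm.
(a) Deficit to target: 165 − 114.2 = 50.8 mg/L.
(a) As CaCO₃: 50.8 mg/L × 285,389 L = 14,500 g; ÷ 50 g/eq ÷ 2 = 145 mol Na₂CO₃.
(a) Mass: 145 × 106 = 15,370 g.

(b) Volume: 657 m³ = 657,000 L.
(b) Available chlorine delivered: 5600 g × 0.673 = 3769 g as Cl₂.
(b) Concentration rise: 3769 g / 657,000 L = 5.736 mg/L = 5.74 ppm.

(a) 15.4 kg; (b) 5.74 ppm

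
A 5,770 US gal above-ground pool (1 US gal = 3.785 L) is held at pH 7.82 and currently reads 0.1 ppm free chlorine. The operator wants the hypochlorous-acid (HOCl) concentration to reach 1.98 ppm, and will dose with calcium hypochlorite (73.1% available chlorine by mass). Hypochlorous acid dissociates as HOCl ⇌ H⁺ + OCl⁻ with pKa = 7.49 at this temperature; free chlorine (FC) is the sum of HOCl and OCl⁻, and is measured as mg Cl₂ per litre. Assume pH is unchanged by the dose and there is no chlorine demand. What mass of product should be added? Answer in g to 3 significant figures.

Volume: 5,770 US gal × 3.785 L/gal = 21,839 L.
[OCl⁻]/[HOCl] = 10^(pH − pKa) = 10^(7.82 − 7.49) = 2.138; fraction as HOCl = 1/(1 + 2.138) = 0.3187.
Free chlorine required for 1.98 ppm HOCl: 1.98 / 0.3187 = 6.213 ppm.
FC to add: 6.213 − 0.1 = 6.113 mg/L as Cl₂.
Cl₂ equivalent: 6.113 mg/L × 21,839 L = 133.5 g.
Product at 73.1% available Cl: 133.5 / 0.731 = 182.6 g.

183 g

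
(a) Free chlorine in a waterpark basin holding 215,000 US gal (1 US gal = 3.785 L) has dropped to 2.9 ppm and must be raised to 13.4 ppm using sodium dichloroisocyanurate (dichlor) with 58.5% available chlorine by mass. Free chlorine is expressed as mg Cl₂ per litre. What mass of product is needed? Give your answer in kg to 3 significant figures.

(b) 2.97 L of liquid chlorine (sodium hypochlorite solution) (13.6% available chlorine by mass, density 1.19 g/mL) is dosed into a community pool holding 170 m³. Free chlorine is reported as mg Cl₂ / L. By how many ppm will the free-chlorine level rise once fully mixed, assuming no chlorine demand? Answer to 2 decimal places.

(a) Volume: 215,000 US gal × 3.785 L/gal = 813,775 L.
(a) Chlorine deficit: 13.4 − 2.9 = 10.5 ppm = 10.5 mg/L as Cl₂.
(a) Cl₂ equivalent needed: 10.5 mg/L × 813,775 L = 8,545,000 mg = 8545 g.
(a) Product at 58.5% available chlorine: 8545 / 0.585 = 14,610 g.

(b) Volume: 170 m³ = 170,000 L.
(b) Mass of solution: 2.97 L × 1000 mL/L × 1.19 g/mL = 3534 g.
(b) Available chlorine delivered: 3534 g × 0.136 = 480.7 g as Cl₂.
(b) Concentration rise: 480.7 g / 170,000 L = 2.827 mg/L = 2.83 ppm.

(a) 14.6 kg; (b) 2.83 ppm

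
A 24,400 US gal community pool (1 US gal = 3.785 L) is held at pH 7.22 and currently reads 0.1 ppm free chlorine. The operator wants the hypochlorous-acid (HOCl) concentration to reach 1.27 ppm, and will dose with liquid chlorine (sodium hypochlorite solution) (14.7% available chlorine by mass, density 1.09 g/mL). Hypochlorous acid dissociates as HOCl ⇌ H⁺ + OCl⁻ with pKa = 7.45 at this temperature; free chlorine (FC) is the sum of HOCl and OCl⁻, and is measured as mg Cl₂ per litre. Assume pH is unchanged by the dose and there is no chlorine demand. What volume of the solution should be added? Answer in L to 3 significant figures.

1.11 L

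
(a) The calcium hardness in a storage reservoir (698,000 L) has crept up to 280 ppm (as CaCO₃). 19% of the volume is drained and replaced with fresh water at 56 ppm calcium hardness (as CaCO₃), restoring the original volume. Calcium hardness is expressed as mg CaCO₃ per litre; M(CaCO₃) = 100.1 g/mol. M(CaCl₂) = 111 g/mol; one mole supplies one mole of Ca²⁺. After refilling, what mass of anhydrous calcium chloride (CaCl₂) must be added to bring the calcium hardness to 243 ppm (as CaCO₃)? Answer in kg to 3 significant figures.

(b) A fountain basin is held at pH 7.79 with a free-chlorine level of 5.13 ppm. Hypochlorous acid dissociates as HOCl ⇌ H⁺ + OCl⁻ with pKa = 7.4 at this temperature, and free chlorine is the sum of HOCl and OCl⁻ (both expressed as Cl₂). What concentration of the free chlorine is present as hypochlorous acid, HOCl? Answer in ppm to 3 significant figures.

(a) 4.30 kg; (b) 1.48 ppm

(a) After draining 19% and refilling: 280 × 0.81 + 56 × 0.19 = 237.44 ppm.
(a) Deficit to target: 243 − 237.44 = 5.56 mg/L.
(a) As CaCO₃: 5.56 mg/L × 698,000 L = 3881 g; ÷ 100.1 = 38.77 mol Ca²⁺.
(a) Mass: 38.77 × 111 = 4303 g.

(b) [OCl⁻]/[HOCl] = 10^(pH − pKa) = 10^(7.79 − 7.4) = 10^0.39 = 2.455.
(b) Fraction as HOCl = 1 / (1 + 2.455) = 0.2895.
(b) HOCl = 0.2895 × 5.13 ppm = 1.485 ppm.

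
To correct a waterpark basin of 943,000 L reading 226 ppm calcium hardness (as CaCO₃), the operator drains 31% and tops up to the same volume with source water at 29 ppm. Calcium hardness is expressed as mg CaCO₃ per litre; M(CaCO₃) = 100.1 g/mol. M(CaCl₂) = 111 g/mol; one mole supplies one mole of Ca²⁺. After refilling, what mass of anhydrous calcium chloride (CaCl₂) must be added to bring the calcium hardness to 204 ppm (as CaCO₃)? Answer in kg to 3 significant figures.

After draining 31% and refilling: 226 × 0.69 + 29 × 0.31 = 164.93 ppm.
Deficit to target: 204 − 164.93 = 39.07 mg/L.
As CaCO₃: 39.07 mg/L × 943,000 L = 36,840 g; ÷ 100.1 = 368.1 mol Ca²⁺.
Mass: 368.1 × 111 = 40,850 g.

40.9 kg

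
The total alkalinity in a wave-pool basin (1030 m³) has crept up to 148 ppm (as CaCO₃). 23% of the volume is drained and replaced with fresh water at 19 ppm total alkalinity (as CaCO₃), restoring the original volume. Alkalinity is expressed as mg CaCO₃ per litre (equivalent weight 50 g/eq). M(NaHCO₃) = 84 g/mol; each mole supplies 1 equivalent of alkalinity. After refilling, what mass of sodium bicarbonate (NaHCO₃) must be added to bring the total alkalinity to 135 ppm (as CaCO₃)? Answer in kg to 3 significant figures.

28.8 kg

Volume: 1030 m³ = 1,030,000 L.
After draining 23% and refilling: 148 × 0.77 + 19 × 0.23 = 118.33 ppm.
Deficit to target: 135 − 118.33 = 16.67 mg/L.
As CaCO₃: 16.67 mg/L × 1,030,000 L = 17,170 g; ÷ 50 g/eq ÷ 1 = 343.4 mol NaHCO₃.
Mass: 343.4 × 84 = 28,850 g.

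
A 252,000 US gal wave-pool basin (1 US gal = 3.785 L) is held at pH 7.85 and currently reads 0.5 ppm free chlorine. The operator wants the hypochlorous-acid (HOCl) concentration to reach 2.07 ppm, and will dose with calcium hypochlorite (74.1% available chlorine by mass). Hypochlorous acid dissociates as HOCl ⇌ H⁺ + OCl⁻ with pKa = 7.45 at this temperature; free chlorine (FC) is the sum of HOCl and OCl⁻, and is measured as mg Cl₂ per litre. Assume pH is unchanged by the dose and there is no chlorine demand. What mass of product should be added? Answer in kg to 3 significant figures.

Volume: 252,000 US gal × 3.785 L/gal = 953,820 L.
[OCl⁻]/[HOCl] = 10^(pH − pKa) = 10^(7.85 − 7.45) = 2.512; fraction as HOCl = 1/(1 + 2.512) = 0.2847.
Free chlorine required for 2.07 ppm HOCl: 2.07 / 0.2847 = 7.27 ppm.
FC to add: 7.27 − 0.5 = 6.77 mg/L as Cl₂.
Cl₂ equivalent: 6.77 mg/L × 953,820 L = 6457 g.
Product at 74.1% available Cl: 6457 / 0.741 = 8714 g.

8.71 kg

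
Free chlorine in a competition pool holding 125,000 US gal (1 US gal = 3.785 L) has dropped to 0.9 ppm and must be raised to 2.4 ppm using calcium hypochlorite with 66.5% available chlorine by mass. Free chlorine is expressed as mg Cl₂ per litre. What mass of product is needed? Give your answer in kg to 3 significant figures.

1.07 kg

Volume: 125,000 US gal × 3.785 L/gal = 473,125 L.
Chlorine deficit: 2.4 − 0.9 = 1.5 ppm = 1.5 mg/L as Cl₂.
Cl₂ equivalent needed: 1.5 mg/L × 473,125 L = 709,700 mg = 709.7 g.
Product at 66.5% available chlorine: 709.7 / 0.665 = 1067 g.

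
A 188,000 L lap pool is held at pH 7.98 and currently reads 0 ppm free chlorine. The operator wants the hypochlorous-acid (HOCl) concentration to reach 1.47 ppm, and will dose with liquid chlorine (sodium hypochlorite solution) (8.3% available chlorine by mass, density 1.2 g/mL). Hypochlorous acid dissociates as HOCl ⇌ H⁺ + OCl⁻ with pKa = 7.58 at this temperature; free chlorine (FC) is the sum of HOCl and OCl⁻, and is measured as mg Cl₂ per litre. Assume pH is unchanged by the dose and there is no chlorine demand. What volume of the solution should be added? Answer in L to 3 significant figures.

[OCl⁻]/[HOCl] = 10^(pH − pKa) = 10^(7.98 − 7.58) = 2.512; fraction as HOCl = 1/(1 + 2.512) = 0.2847.
Free chlorine required for 1.47 ppm HOCl: 1.47 / 0.2847 = 5.162 ppm.
FC to add: 5.162 − 0 = 5.162 mg/L as Cl₂.
Cl₂ equivalent: 5.162 mg/L × 188,000 L = 970.5 g.
Product at 8.3% available Cl: 970.5 / 0.083 = 11,690 g.
Volume: 11,690 g ÷ 1.2 g/mL = 9744 mL.

9.74 L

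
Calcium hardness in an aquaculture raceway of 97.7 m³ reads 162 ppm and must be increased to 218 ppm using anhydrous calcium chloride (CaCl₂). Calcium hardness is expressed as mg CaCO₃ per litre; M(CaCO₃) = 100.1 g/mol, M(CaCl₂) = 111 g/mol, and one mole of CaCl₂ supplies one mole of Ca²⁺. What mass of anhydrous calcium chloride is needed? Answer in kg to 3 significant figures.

Volume: 97.7 m³ = 97,700 L.
Hardness to add: (218 − 162) = 56 mg/L as CaCO₃ × 97,700 L = 5471 g as CaCO₃.
Moles of Ca²⁺ (1 mol Ca²⁺ ≡ 1 mol CaCO₃): 5471 / 100.1 g/mol = 54.66 mol.
Mass of CaCl₂: 54.66 × 111 = 6067 g.

6.07 kg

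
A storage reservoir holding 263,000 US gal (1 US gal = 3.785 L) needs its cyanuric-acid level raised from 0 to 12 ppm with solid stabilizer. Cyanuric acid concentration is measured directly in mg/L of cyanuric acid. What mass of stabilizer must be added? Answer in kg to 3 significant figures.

11.9 kg

Volume: 263,000 US gal × 3.785 L/gal = 995,455 L.
CYA to add: (12 − 0) = 12 mg/L × 995,455 L = 11,950 g cyanuric acid.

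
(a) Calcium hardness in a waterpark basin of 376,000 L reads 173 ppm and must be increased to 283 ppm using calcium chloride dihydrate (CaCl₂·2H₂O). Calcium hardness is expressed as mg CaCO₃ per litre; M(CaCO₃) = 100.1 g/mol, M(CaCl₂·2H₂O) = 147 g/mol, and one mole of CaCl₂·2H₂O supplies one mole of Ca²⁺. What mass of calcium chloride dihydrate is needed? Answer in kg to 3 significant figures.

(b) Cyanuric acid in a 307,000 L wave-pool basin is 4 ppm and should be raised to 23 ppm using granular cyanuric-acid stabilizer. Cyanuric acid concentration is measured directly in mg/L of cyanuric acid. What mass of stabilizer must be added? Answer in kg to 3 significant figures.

(a) 60.7 kg; (b) 5.83 kg

(a) Hardness to add: (283 − 173) = 110 mg/L as CaCO₃ × 376,000 L = 41,360 g as CaCO₃.
(a) Moles of Ca²⁺ (1 mol Ca²⁺ ≡ 1 mol CaCO₃): 41,360 / 100.1 g/mol = 413.2 mol.
(a) Mass of CaCl₂·2H₂O: 413.2 × 147 = 60,740 g.

(b) CYA to add: (23 − 4) = 19 mg/L × 307,000 L = 5833 g cyanuric acid.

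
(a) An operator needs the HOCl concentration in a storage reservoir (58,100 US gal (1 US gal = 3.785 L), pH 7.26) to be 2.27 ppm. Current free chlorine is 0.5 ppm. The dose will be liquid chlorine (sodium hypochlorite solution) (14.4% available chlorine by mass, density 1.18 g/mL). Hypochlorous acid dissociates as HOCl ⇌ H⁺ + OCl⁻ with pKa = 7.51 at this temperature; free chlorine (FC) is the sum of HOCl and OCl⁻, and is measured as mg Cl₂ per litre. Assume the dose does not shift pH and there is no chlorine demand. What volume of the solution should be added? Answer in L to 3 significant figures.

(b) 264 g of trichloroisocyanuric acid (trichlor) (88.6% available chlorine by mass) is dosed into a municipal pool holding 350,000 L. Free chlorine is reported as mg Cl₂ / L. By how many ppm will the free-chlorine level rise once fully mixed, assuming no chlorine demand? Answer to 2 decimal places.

(a) 3.94 L; (b) 0.67 ppm

(a) Volume: 58,100 US gal × 3.785 L/gal = 219,908 L.
(a) [OCl⁻]/[HOCl] = 10^(pH − pKa) = 10^(7.26 − 7.51) = 0.5623; fraction as HOCl = 1/(1 + 0.5623) = 0.6401.
(a) Free chlorine required for 2.27 ppm HOCl: 2.27 / 0.6401 = 3.547 ppm.
(a) FC to add: 3.547 − 0.5 = 3.047 mg/L as Cl₂.
(a) Cl₂ equivalent: 3.047 mg/L × 219,908 L = 670 g.
(a) Product at 14.4% available Cl: 670 / 0.144 = 4652 g.
(a) Volume: 4652 g ÷ 1.18 g/mL = 3943 mL.

(b) Available chlorine delivered: 264 g × 0.886 = 233.9 g as Cl₂.
(b) Concentration rise: 233.9 g / 350,000 L = 0.6683 mg/L = 0.67 ppm.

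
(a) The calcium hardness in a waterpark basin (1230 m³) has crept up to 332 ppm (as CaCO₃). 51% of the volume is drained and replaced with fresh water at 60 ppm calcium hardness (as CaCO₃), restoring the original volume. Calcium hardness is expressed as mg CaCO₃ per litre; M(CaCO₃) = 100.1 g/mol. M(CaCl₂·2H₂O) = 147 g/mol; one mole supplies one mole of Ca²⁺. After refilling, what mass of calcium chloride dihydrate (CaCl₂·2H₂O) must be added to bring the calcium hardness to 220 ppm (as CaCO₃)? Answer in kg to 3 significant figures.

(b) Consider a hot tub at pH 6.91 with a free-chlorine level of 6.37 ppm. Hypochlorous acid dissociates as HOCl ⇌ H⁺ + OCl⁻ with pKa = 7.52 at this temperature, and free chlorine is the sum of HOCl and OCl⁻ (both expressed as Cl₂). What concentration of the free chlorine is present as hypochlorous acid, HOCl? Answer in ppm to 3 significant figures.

(a) Volume: 1230 m³ = 1,230,000 L.
(a) After draining 51% and refilling: 332 × 0.49 + 60 × 0.51 = 193.28 ppm.
(a) Deficit to target: 220 − 193.28 = 26.72 mg/L.
(a) As CaCO₃: 26.72 mg/L × 1,230,000 L = 32,870 g; ÷ 100.1 = 328.3 mol Ca²⁺.
(a) Mass: 328.3 × 147 = 48,260 g.

(b) [OCl⁻]/[HOCl] = 10^(pH − pKa) = 10^(6.91 − 7.52) = 10^-0.61 = 0.2455.
(b) Fraction as HOCl = 1 / (1 + 0.2455) = 0.8029.
(b) HOCl = 0.8029 × 6.37 ppm = 5.115 ppm.

(a) 48.3 kg; (b) 5.11 ppm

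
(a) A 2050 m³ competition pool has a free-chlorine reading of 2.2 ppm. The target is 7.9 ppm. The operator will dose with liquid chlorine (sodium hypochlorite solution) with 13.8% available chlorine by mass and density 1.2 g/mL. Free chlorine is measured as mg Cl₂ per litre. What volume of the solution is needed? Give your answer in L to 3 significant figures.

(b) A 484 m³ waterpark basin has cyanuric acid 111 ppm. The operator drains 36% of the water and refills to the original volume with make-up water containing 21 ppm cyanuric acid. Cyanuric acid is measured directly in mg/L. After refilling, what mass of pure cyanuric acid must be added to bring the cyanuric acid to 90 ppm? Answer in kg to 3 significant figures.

(a) 70.6 L; (b) 5.52 kg

(a) Volume: 2050 m³ = 2,050,000 L.
(a) Chlorine deficit: 7.9 − 2.2 = 5.7 ppm = 5.7 mg/L as Cl₂.
(a) Cl₂ equivalent needed: 5.7 mg/L × 2,050,000 L = 11,680,000 mg = 11,680 g.
(a) Product at 13.8% available chlorine: 11,680 / 0.138 = 84,670 g.
(a) Volume at density 1.2 g/mL: 84,670 g ÷ 1.2 g/mL = 70,560 mL.

(b) Volume: 484 m³ = 484,000 L.
(b) After draining 36% and refilling: 111 × 0.64 + 21 × 0.36 = 78.6 ppm.
(b) Deficit to target: 90 − 78.6 = 11.4 mg/L.
(b) Mass: 11.4 mg/L × 484,000 L = 5518 g cyanuric acid.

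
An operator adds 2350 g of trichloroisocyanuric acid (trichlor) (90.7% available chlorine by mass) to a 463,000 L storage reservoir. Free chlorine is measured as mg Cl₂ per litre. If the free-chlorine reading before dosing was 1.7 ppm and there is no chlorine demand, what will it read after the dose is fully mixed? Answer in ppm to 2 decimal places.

6.30 ppm

Available chlorine delivered: 2350 g × 0.907 = 2131 g as Cl₂.
Concentration rise: 2131 g / 463,000 L = 4.604 mg/L = 4.60 ppm.
Final FC: 1.7 + 4.60 = 6.30 ppm.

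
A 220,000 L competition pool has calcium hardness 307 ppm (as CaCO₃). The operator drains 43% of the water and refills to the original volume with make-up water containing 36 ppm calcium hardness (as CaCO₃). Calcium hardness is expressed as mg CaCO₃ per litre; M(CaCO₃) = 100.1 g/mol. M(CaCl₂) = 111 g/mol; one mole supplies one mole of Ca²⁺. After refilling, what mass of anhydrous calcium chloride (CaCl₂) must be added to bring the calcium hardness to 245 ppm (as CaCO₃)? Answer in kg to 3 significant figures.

After draining 43% and refilling: 307 × 0.57 + 36 × 0.43 = 190.47 ppm.
Deficit to target: 245 − 190.47 = 54.53 mg/L.
As CaCO₃: 54.53 mg/L × 220,000 L = 12,000 g; ÷ 100.1 = 119.8 mol Ca²⁺.
Mass: 119.8 × 111 = 13,300 g.

13.3 kg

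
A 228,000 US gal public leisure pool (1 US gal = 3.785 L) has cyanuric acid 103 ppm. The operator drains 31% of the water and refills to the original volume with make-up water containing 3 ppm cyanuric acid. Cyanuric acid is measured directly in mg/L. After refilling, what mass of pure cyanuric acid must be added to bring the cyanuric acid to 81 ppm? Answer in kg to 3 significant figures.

Volume: 228,000 US gal × 3.785 L/gal = 862,980 L.
After draining 31% and refilling: 103 × 0.69 + 3 × 0.31 = 72 ppm.
Deficit to target: 81 − 72 = 9 mg/L.
Mass: 9 mg/L × 862,980 L = 7767 g cyanuric acid.

7.77 kg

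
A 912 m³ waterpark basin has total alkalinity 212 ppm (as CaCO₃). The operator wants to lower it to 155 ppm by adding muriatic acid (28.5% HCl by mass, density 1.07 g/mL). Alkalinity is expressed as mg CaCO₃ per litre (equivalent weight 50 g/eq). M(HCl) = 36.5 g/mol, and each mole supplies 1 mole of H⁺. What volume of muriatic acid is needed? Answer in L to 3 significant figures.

Volume: 912 m³ = 912,000 L.
Alkalinity to neutralize: (212 − 155) = 57 mg/L as CaCO₃ × 912,000 L = 51,980 g as CaCO₃.
Equivalents of H⁺ required: 51,980 ÷ 50 g/eq = 1040 eq = 1040 mol HCl.
Mass of HCl: 1040 × 36.5 = 37,950 g.
Mass of 28.5% solution: 37,950 / 0.285 = 133,200 g.
Volume: 133,200 g ÷ 1.07 g/mL = 124,400 mL.

124 L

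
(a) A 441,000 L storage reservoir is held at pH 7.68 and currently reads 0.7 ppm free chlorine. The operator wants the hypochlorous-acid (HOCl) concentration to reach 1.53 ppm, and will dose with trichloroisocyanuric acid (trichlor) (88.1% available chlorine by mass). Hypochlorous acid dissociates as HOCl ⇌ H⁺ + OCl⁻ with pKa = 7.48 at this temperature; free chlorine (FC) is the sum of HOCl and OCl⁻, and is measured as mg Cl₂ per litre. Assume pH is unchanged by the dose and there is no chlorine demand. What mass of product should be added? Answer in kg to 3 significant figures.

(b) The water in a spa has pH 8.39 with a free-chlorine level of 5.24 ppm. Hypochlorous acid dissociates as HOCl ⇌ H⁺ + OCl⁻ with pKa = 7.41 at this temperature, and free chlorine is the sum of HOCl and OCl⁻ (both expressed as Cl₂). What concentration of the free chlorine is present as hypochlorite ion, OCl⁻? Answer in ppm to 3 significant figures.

(a) 1.63 kg; (b) 4.74 ppm

(a) [OCl⁻]/[HOCl] = 10^(pH − pKa) = 10^(7.68 − 7.48) = 1.585; fraction as HOCl = 1/(1 + 1.585) = 0.3869.
(a) Free chlorine required for 1.53 ppm HOCl: 1.53 / 0.3869 = 3.955 ppm.
(a) FC to add: 3.955 − 0.7 = 3.255 mg/L as Cl₂.
(a) Cl₂ equivalent: 3.255 mg/L × 441,000 L = 1435 g.
(a) Product at 88.1% available Cl: 1435 / 0.881 = 1629 g.

(b) [OCl⁻]/[HOCl] = 10^(pH − pKa) = 10^(8.39 − 7.41) = 10^0.98 = 9.55.
(b) Fraction as HOCl = 1 / (1 + 9.55) = 0.09479.
(b) OCl⁻ = (1 − 0.09479) × 5.24 ppm = 4.743 ppm.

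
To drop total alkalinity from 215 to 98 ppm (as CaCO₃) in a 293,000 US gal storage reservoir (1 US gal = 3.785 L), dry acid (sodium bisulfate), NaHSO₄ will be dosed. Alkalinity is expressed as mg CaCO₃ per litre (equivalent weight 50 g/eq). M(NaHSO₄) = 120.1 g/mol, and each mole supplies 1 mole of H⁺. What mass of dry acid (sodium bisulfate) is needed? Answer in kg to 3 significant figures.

312 kg

Volume: 293,000 US gal × 3.785 L/gal = 1,109,005 L.
Alkalinity to neutralize: (215 − 98) = 117 mg/L as CaCO₃ × 1,109,005 L = 129,800 g as CaCO₃.
Equivalents of H⁺ required: 129,800 ÷ 50 g/eq = 2595 eq = 2595 mol NaHSO₄.
Mass of NaHSO₄: 2595 × 120.1 = 311,700 g.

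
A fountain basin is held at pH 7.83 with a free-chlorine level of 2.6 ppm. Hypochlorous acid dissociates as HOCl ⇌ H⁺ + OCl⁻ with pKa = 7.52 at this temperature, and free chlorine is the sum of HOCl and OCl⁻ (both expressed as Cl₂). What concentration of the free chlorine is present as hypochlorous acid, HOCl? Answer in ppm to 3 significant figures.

[OCl⁻]/[HOCl] = 10^(pH − pKa) = 10^(7.83 − 7.52) = 10^0.31 = 2.042.
Fraction as HOCl = 1 / (1 + 2.042) = 0.3288.
HOCl = 0.3288 × 2.6 ppm = 0.8548 ppm.

0.855 ppm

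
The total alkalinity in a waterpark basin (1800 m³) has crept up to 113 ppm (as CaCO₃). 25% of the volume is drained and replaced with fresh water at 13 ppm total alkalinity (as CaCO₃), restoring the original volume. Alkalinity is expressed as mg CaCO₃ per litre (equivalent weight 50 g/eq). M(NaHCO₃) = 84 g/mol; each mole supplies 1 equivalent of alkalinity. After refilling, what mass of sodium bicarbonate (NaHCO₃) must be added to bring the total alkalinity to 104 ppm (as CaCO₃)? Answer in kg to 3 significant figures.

48.4 kg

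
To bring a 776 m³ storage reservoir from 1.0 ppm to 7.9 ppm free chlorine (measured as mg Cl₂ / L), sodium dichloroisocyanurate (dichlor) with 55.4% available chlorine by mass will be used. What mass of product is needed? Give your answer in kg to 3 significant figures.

9.66 kg

Volume: 776 m³ = 776,000 L.
Chlorine deficit: 7.9 − 1.0 = 6.9 ppm = 6.9 mg/L as Cl₂.
Cl₂ equivalent needed: 6.9 mg/L × 776,000 L = 5,354,000 mg = 5354 g.
Product at 55.4% available chlorine: 5354 / 0.554 = 9665 g.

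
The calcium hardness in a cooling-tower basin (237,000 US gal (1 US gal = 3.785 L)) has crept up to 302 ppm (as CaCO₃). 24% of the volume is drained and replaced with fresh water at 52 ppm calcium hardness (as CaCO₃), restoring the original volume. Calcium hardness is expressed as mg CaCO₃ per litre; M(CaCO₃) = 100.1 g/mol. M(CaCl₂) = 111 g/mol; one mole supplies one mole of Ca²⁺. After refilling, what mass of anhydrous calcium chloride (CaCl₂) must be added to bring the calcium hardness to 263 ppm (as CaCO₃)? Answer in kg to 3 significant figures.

20.9 kg

Volume: 237,000 US gal × 3.785 L/gal = 897,045 L.
After draining 24% and refilling: 302 × 0.76 + 52 × 0.24 = 242 ppm.
Deficit to target: 263 − 242 = 21 mg/L.
As CaCO₃: 21 mg/L × 897,045 L = 18,840 g; ÷ 100.1 = 188.2 mol Ca²⁺.
Mass: 188.2 × 111 = 20,890 g.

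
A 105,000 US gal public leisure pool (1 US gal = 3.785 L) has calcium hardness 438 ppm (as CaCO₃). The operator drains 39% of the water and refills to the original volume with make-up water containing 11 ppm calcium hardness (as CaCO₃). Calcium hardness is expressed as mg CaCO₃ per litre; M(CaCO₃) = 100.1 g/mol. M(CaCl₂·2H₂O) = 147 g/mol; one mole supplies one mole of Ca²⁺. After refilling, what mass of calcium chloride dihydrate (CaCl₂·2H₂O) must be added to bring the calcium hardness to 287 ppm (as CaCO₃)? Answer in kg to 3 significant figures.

9.06 kg

Volume: 105,000 US gal × 3.785 L/gal = 397,425 L.
After draining 39% and refilling: 438 × 0.61 + 11 × 0.39 = 271.47 ppm.
Deficit to target: 287 − 271.47 = 15.53 mg/L.
As CaCO₃: 15.53 mg/L × 397,425 L = 6172 g; ÷ 100.1 = 61.66 mol Ca²⁺.
Mass: 61.66 × 147 = 9064 g.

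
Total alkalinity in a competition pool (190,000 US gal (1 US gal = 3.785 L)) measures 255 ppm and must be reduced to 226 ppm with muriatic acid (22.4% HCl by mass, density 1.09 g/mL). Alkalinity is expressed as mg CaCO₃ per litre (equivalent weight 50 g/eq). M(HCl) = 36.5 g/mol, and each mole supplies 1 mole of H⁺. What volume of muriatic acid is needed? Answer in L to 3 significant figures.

62.4 L

Volume: 190,000 US gal × 3.785 L/gal = 719,150 L.
Alkalinity to neutralize: (255 − 226) = 29 mg/L as CaCO₃ × 719,150 L = 20,860 g as CaCO₃.
Equivalents of H⁺ required: 20,860 ÷ 50 g/eq = 417.1 eq = 417.1 mol HCl.
Mass of HCl: 417.1 × 36.5 = 15,220 g.
Mass of 22.4% solution: 15,220 / 0.224 = 67,970 g.
Volume: 67,970 g ÷ 1.09 g/mL = 62,350 mL.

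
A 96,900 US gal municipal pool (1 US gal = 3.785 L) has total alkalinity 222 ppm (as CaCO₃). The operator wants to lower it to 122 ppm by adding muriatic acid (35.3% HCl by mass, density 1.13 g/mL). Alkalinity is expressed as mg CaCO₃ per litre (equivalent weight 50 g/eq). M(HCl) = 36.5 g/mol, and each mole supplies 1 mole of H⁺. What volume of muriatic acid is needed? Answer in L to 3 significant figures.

67.1 L

Volume: 96,900 US gal × 3.785 L/gal = 366,766 L.
Alkalinity to neutralize: (222 − 122) = 100 mg/L as CaCO₃ × 366,766 L = 36,680 g as CaCO₃.
Equivalents of H⁺ required: 36,680 ÷ 50 g/eq = 733.5 eq = 733.5 mol HCl.
Mass of HCl: 733.5 × 36.5 = 26,770 g.
Mass of 35.3% solution: 26,770 / 0.353 = 75,850 g.
Volume: 75,850 g ÷ 1.13 g/mL = 67,120 mL.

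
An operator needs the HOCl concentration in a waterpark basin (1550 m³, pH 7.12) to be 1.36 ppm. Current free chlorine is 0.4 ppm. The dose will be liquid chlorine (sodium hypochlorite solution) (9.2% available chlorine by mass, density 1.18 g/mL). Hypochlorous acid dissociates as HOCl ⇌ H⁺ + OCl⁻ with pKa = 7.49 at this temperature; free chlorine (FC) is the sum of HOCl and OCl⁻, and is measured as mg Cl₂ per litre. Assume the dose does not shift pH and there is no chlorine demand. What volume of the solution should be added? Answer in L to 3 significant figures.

22.0 L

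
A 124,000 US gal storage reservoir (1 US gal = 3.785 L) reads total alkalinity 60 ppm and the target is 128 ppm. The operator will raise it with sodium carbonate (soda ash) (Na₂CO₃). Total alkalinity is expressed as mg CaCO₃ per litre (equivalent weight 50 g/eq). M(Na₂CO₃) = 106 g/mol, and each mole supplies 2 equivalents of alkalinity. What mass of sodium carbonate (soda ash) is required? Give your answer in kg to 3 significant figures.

33.8 kg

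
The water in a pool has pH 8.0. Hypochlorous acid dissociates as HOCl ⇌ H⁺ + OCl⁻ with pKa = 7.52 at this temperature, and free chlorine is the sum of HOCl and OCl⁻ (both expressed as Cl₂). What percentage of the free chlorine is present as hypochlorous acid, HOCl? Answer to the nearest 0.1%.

24.9%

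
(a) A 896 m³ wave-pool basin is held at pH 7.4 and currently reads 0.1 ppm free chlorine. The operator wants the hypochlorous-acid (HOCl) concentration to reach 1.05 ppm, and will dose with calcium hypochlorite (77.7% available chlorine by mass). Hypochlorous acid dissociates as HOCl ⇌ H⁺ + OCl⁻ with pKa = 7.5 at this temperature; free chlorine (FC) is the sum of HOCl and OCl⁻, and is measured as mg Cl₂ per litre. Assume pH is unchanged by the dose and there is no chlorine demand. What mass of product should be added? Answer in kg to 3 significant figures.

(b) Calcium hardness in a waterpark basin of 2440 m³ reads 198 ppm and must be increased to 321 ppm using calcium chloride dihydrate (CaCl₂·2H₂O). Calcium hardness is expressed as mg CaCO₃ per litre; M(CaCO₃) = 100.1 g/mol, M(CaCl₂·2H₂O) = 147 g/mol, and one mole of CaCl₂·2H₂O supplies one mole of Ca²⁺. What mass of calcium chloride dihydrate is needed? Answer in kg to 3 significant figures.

(a) 2.06 kg; (b) 441 kg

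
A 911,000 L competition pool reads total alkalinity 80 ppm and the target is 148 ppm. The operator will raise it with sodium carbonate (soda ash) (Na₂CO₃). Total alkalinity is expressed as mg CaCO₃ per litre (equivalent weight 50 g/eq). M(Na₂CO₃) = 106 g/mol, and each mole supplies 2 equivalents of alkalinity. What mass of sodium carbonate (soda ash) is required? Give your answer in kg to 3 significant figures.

Alkalinity to add: (148 − 80) = 68 mg/L as CaCO₃ × 911,000 L = 61,950 g as CaCO₃.
Equivalents: 61,950 g ÷ 50 g/eq = 1239 eq.
Each mole of Na₂CO₃ supplies 2 eq, so 1239 / 2 = 619.5 mol.
Mass: 619.5 mol × 106 g/mol = 65,660 g.

65.7 kg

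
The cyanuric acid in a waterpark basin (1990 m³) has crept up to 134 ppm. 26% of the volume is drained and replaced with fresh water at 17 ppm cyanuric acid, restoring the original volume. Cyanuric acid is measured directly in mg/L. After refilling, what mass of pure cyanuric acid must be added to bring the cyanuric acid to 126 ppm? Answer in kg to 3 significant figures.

44.6 kg

Volume: 1990 m³ = 1,990,000 L.
After draining 26% and refilling: 134 × 0.74 + 17 × 0.26 = 103.58 ppm.
Deficit to target: 126 − 103.58 = 22.42 mg/L.
Mass: 22.42 mg/L × 1,990,000 L = 44,620 g cyanuric acid.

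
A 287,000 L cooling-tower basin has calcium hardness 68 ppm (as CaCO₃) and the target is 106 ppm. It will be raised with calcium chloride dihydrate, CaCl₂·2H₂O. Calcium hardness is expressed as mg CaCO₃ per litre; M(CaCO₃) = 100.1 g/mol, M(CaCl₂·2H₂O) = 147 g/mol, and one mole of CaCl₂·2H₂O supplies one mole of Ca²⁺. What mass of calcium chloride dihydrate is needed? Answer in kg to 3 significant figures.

16.0 kg

Hardness to add: (106 − 68) = 38 mg/L as CaCO₃ × 287,000 L = 10,910 g as CaCO₃.
Moles of Ca²⁺ (1 mol Ca²⁺ ≡ 1 mol CaCO₃): 10,910 / 100.1 g/mol = 109 mol.
Mass of CaCl₂·2H₂O: 109 × 147 = 16,020 g.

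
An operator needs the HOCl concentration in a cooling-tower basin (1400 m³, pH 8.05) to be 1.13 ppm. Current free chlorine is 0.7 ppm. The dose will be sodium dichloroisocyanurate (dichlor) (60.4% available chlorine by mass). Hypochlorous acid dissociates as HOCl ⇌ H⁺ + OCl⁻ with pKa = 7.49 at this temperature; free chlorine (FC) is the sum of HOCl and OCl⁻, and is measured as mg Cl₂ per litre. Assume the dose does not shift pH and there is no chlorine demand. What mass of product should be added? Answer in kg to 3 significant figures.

10.5 kg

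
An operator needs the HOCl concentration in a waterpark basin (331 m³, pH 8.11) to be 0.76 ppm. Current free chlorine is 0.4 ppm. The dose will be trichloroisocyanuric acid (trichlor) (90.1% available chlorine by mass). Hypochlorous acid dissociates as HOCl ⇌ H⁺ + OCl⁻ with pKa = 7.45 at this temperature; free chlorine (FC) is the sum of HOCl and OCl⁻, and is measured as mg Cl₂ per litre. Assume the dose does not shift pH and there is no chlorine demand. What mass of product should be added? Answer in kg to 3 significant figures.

Volume: 331 m³ = 331,000 L.
[OCl⁻]/[HOCl] = 10^(pH − pKa) = 10^(8.11 − 7.45) = 4.571; fraction as HOCl = 1/(1 + 4.571) = 0.1795.
Free chlorine required for 0.76 ppm HOCl: 0.76 / 0.1795 = 4.234 ppm.
FC to add: 4.234 − 0.4 = 3.834 mg/L as Cl₂.
Cl₂ equivalent: 3.834 mg/L × 331,000 L = 1269 g.
Product at 90.1% available Cl: 1269 / 0.901 = 1408 g.

1.41 kg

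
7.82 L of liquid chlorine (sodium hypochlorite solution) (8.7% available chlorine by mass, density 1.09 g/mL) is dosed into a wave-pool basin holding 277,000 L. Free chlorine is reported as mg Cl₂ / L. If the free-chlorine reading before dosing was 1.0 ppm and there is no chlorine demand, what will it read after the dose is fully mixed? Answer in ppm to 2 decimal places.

Mass of solution: 7.82 L × 1000 mL/L × 1.09 g/mL = 8524 g.
Available chlorine delivered: 8524 g × 0.087 = 741.6 g as Cl₂.
Concentration rise: 741.6 g / 277,000 L = 2.677 mg/L = 2.68 ppm.
Final FC: 1.0 + 2.68 = 3.68 ppm.

3.68 ppm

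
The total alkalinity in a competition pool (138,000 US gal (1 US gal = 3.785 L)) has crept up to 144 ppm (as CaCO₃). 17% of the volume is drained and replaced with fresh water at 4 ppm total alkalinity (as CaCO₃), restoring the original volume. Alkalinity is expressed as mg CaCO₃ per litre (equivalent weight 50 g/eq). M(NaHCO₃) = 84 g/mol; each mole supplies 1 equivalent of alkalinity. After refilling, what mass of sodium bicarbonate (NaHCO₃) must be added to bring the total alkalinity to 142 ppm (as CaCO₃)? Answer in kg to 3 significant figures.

Volume: 138,000 US gal × 3.785 L/gal = 522,330 L.
After draining 17% and refilling: 144 × 0.83 + 4 × 0.17 = 120.2 ppm.
Deficit to target: 142 − 120.2 = 21.8 mg/L.
As CaCO₃: 21.8 mg/L × 522,330 L = 11,390 g; ÷ 50 g/eq ÷ 1 = 227.7 mol NaHCO₃.
Mass: 227.7 × 84 = 19,130 g.

19.1 kg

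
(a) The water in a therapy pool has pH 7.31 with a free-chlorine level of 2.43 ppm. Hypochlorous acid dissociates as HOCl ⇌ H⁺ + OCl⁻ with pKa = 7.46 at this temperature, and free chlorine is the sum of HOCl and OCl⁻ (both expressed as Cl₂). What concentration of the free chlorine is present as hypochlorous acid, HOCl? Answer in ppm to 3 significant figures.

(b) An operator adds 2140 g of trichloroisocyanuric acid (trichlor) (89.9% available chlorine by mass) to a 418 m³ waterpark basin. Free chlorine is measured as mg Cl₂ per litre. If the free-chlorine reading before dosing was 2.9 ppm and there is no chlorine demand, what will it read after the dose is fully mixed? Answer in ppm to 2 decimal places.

(a) [OCl⁻]/[HOCl] = 10^(pH − pKa) = 10^(7.31 − 7.46) = 10^-0.15 = 0.7079.
(a) Fraction as HOCl = 1 / (1 + 0.7079) = 0.5855.
(a) HOCl = 0.5855 × 2.43 ppm = 1.423 ppm.

(b) Volume: 418 m³ = 418,000 L.
(b) Available chlorine delivered: 2140 g × 0.899 = 1924 g as Cl₂.
(b) Concentration rise: 1924 g / 418,000 L = 4.603 mg/L = 4.60 ppm.
(b) Final FC: 2.9 + 4.60 = 7.50 ppm.

(a) 1.42 ppm; (b) 7.50 ppm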